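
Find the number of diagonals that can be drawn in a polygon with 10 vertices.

The number of diagonals in an n-gon is n(n - 3)/2.
For n = 10: 10(10 - 3)/2 = 10 × 7 / 2 = 35.

35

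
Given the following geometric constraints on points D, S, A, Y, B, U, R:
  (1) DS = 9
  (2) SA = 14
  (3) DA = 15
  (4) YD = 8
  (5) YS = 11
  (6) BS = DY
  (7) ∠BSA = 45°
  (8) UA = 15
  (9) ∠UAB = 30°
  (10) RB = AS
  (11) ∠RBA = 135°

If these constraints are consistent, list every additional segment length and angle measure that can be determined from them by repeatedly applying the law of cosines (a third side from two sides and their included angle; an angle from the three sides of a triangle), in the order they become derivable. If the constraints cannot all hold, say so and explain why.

The constraints are consistent. Derivable facts, in order:
After 1 step:
- AB ≈ 10.08
- ∠ADS = 65.96°
- ∠ASD = 78.09°
- ∠DAS = 35.95°
- ∠DSY = 45.82°
- ∠DYS = 53.78°
- ∠SDY = 80.41°
After 2 steps:
- AR ≈ 22.3
- BU ≈ 8.04
- ∠ABS = 100.86°
- ∠BAS = 34.14°
After 3 steps:
- ∠ABU = 111.21°
- ∠ARB = 18.64°
- ∠AUB = 38.79°
- ∠BAR = 26.36°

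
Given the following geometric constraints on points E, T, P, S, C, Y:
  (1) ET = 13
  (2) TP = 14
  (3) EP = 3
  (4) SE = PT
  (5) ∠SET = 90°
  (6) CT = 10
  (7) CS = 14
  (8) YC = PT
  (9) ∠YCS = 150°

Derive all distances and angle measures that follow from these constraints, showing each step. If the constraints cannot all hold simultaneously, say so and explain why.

The constraints are consistent.

From the given relations:
  SE = PT = 14
  YC = PT = 14

Step 1: From TE = 13, ES = 14, and ∠TES = 90°, by the law of cosines:
  TS² = TE² + ES² - 2·TE·ES·cos(90°) = 169 + 196 - 0 = 365
  TS ≈ 19.1

Step 2: From SC = 14, CY = 14, and ∠SCY = 150°, by the law of cosines:
  SY² = SC² + CY² - 2·SC·CY·cos(150°) = 196 + 196 + 339.5 = 731.5
  SY ≈ 27.05

Step 3: From EP = 3, ET = 13, PT = 14, by the inverse law of cosines:
  cos(∠PET) = (EP² + ET² - PT²) / (2·EP·ET)
  ∠PET = 103.34°

Step 4: From TE = 13, TP = 14, EP = 3, by the inverse law of cosines:
  cos(∠ETP) = (TE² + TP² - EP²) / (2·TE·TP)
  ∠ETP = 12.03°

Step 5: From PE = 3, PT = 14, ET = 13, by the inverse law of cosines:
  cos(∠EPT) = (PE² + PT² - ET²) / (2·PE·PT)
  ∠EPT = 64.62°

Step 6: From TC = 10, TS = 19.1, CS = 14, by the inverse law of cosines:
  cos(∠CTS) = (TC² + TS² - CS²) / (2·TC·TS)
  ∠CTS = 45.25°

Step 7: From TE = 13, TS = 19.1, ES = 14, by the inverse law of cosines:
  cos(∠ETS) = (TE² + TS² - ES²) / (2·TE·TS)
  ∠ETS = 47.12°

Step 8: From SC = 14, ST = 19.1, CT = 10, by the inverse law of cosines:
  cos(∠CST) = (SC² + ST² - CT²) / (2·SC·ST)
  ∠CST = 30.48°

Step 9: From SC = 14, SY = 27.05, CY = 14, by the inverse law of cosines:
  cos(∠CSY) = (SC² + SY² - CY²) / (2·SC·SY)
  ∠CSY = 15°

Step 10: From SE = 14, ST = 19.1, ET = 13, by the inverse law of cosines:
  cos(∠EST) = (SE² + ST² - ET²) / (2·SE·ST)
  ∠EST = 42.88°

Step 11: From CS = 14, CT = 10, ST = 19.1, by the inverse law of cosines:
  cos(∠SCT) = (CS² + CT² - ST²) / (2·CS·CT)
  ∠SCT = 104.27°

Step 12: From YC = 14, YS = 27.05, CS = 14, by the inverse law of cosines:
  cos(∠CYS) = (YC² + YS² - CS²) / (2·YC·YS)
  ∠CYS = 15°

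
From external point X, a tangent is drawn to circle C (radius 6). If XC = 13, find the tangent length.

Let T be the point of tangency. Then CT ⊥ XT (radius ⊥ tangent).
In right triangle CTX: CX² = CT² + XT²
13² = 6² + XT²
XT² = 133, XT = sqrt(133)

sqrt(133)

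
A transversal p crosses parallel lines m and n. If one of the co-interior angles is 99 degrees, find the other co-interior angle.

Co-interior angles (same-side interior) formed by parallel lines and a transversal are supplementary (sum to 180 degrees).
The given angle is 99 degrees.
The co-interior angle = 180 - 99 = 81 degrees.

81 degrees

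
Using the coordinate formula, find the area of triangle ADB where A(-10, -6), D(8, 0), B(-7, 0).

The Shoelace formula computes the area from vertex coordinates by summing cross products.
For vertices (-10,-6), (8,0), (-7,0):
Signed sum = -10*0 - 8*-6 + 8*0 - -7*0 + -7*-6 - -10*0
= 48 + 0 + 42 = 90
Area = (1/2)|90| = 45.

45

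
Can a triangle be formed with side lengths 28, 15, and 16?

Check all three triangle inequalities:
28 + 15 = 43 > 16 ✓
28 + 16 = 44 > 15 ✓
15 + 16 = 31 > 28 ✓
All conditions hold, so these sides form a valid triangle.

Yes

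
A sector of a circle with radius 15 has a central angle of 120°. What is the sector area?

Sector area = πr² × θ/360
= π × 15² × 1/3
= π × 225 × 1/3
= 75*pi

75*pi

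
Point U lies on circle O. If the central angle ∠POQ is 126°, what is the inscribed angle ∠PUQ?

Inscribed angle = 126° / 2 = 63° (inscribed angle theorem).

63°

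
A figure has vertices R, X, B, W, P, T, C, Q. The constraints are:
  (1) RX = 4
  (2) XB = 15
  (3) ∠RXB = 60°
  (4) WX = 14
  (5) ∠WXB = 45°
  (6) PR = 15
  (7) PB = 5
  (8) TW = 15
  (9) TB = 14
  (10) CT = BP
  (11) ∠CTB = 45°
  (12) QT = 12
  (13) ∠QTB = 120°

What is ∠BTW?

Step 1: By the law of cosines on triangle BXW: BW² = 15² + 14² − 2·15·14·cos(45°) = 124.02, so BW ≈ 11.14.
Step 2: By the inverse law of cosines on triangle BTW: cos(∠BTW) = (14² + 15² − 11.14²) / (2·14·15) = 296.98/420 = 0.7071, so ∠BTW = 45°.

Therefore, the measure of angle ∠BTW = 45°.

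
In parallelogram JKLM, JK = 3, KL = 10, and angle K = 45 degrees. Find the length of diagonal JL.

The diagonal of a parallelogram can be found by treating two adjacent sides and the diagonal as a triangle.
Applying the law of cosines with sides 3, 10 and included angle 45°:
d^2 = 9 + 100 - 60*cos(45°) = 109 - 30*sqrt(2)
d = sqrt(109 - 30*sqrt(2))

sqrt(109 - 30*sqrt(2))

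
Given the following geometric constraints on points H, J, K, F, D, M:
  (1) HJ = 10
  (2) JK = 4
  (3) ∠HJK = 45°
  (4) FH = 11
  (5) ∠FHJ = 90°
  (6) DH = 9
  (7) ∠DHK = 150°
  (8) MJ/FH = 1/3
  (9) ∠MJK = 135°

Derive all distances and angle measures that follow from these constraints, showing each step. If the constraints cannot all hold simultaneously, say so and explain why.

The constraints are consistent.

From the given relations:
  MJ = 1/3·FH = 1/3·11 ≈ 3.67

Step 1: From HJ = 10, JK = 4, and ∠HJK = 45°, by the law of cosines:
  HK² = HJ² + JK² - 2·HJ·JK·cos(45°) = 100 + 16 - 56.57 = 59.43
  HK ≈ 7.71

Step 2: From JH = 10, HF = 11, and ∠JHF = 90°, by the law of cosines:
  JF² = JH² + HF² - 2·JH·HF·cos(90°) = 100 + 121 - 0 = 221
  JF ≈ 14.87

Step 3: From KJ = 4, JM = 3.67, and ∠KJM = 135°, by the law of cosines:
  KM² = KJ² + JM² - 2·KJ·JM·cos(135°) = 16 + 13.44 + 20.74 = 50.19
  KM ≈ 7.08

Step 4: From KH = 7.71, HD = 9, and ∠KHD = 150°, by the law of cosines:
  KD² = KH² + HD² - 2·KH·HD·cos(150°) = 59.43 + 81 + 120.2 = 260.6
  KD ≈ 16.14

Step 5: From HJ = 10, HK = 7.71, JK = 4, by the inverse law of cosines:
  cos(∠JHK) = (HJ² + HK² - JK²) / (2·HJ·HK)
  ∠JHK = 21.52°

Step 6: From JF = 14.87, JH = 10, FH = 11, by the inverse law of cosines:
  cos(∠FJH) = (JF² + JH² - FH²) / (2·JF·JH)
  ∠FJH = 47.73°

Step 7: From KH = 7.71, KJ = 4, HJ = 10, by the inverse law of cosines:
  cos(∠HKJ) = (KH² + KJ² - HJ²) / (2·KH·KJ)
  ∠HKJ = 113.48°

Step 8: From KJ = 4, KM = 7.08, JM = 3.67, by the inverse law of cosines:
  cos(∠JKM) = (KJ² + KM² - JM²) / (2·KJ·KM)
  ∠JKM = 21.47°

Step 9: From FH = 11, FJ = 14.87, HJ = 10, by the inverse law of cosines:
  cos(∠HFJ) = (FH² + FJ² - HJ²) / (2·FH·FJ)
  ∠HFJ = 42.27°

Step 10: From MJ = 3.67, MK = 7.08, JK = 4, by the inverse law of cosines:
  cos(∠JMK) = (MJ² + MK² - JK²) / (2·MJ·MK)
  ∠JMK = 23.53°

Step 11: From KD = 16.14, KH = 7.71, DH = 9, by the inverse law of cosines:
  cos(∠DKH) = (KD² + KH² - DH²) / (2·KD·KH)
  ∠DKH = 16.19°

Step 12: From DH = 9, DK = 16.14, HK = 7.71, by the inverse law of cosines:
  cos(∠HDK) = (DH² + DK² - HK²) / (2·DH·DK)
  ∠HDK = 13.81°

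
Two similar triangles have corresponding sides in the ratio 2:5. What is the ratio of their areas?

Area scales with the square of linear dimensions. If every length is multiplied by 2/5, then the area is multiplied by (2/5)^2 = 4/25.
The area ratio is 4:25.

4:25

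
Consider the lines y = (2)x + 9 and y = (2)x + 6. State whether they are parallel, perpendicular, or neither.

Slope of line 1: m1 = 2
Slope of line 2: m2 = 2
m1 = m2, so the lines are parallel.

Parallel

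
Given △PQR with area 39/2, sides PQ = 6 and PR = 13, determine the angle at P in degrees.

From the SAS area formula Area = (1/2)ab sin(C), rearranging gives sin(C) = 2*Area/(ab).
sin(C) = 2 * 39/2 / (78) = 1/2.
Therefore C = arcsin(1/2) = 30°.
Since sin(180° - C) = sin(C), the obtuse angle 150° gives the same area, so C = 30° or C = 150°.

30° or 150°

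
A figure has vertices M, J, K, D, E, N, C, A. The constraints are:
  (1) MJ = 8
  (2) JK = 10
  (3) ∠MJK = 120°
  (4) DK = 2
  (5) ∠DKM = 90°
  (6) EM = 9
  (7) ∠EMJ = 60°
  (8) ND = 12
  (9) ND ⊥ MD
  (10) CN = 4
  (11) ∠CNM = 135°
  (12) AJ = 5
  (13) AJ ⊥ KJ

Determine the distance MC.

Step 1: By the law of cosines on triangle KJM: KM² = 10² + 8² − 2·10·8·cos(120°) = 244, so KM = 2·√61.
Step 2: By the law of cosines on triangle DKM: DM² = 2² + (2·√61)² − 2·2·2·√61·cos(90°) = 248, so DM = 2·√62.
Step 3: By the law of cosines on triangle NDM: NM² = 12² + (2·√62)² − 2·12·2·√62·cos(90°) = 392, so NM = 14·√2.
Step 4: By the law of cosines on triangle MNC: MC² = (14·√2)² + 4² − 2·14·√2·4·cos(135°) = 520, so MC = 2·√130.

Therefore, the length of MC = 2·√130.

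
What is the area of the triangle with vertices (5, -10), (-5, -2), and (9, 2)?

Shoelace: Area = (1/2)|5(-2-2) + -5(2--10) + 9(-10--2)| = (1/2)(152) = 76

76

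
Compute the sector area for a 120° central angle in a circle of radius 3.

Sector area = πr² × θ/360
= π × 3² × 1/3
= π × 9 × 1/3
= 3*pi

3*pi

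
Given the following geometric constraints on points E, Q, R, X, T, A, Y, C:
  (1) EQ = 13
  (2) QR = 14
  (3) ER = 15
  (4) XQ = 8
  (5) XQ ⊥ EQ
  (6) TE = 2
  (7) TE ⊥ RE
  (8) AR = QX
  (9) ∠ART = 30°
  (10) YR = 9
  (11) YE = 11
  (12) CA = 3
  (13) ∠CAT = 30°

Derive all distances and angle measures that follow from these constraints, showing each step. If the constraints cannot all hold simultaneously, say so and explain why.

The constraints are consistent.

From the given relations:
  AR = QX = 8

Step 1: From EQ = 13, QX = 8, and ∠EQX = 90°, by the law of cosines:
  EX² = EQ² + QX² - 2·EQ·QX·cos(90°) = 169 + 64 - 0 = 233
  EX ≈ 15.26

Step 2: From RE = 15, ET = 2, and ∠RET = 90°, by the law of cosines:
  RT² = RE² + ET² - 2·RE·ET·cos(90°) = 225 + 4 - 0 = 229
  RT ≈ 15.13

Step 3: From EQ = 13, ER = 15, QR = 14, by the inverse law of cosines:
  cos(∠QER) = (EQ² + ER² - QR²) / (2·EQ·ER)
  ∠QER = 59.49°

Step 4: From ER = 15, EY = 11, RY = 9, by the inverse law of cosines:
  cos(∠REY) = (ER² + EY² - RY²) / (2·ER·EY)
  ∠REY = 36.58°

Step 5: From QE = 13, QR = 14, ER = 15, by the inverse law of cosines:
  cos(∠EQR) = (QE² + QR² - ER²) / (2·QE·QR)
  ∠EQR = 67.38°

Step 6: From RE = 15, RQ = 14, EQ = 13, by the inverse law of cosines:
  cos(∠ERQ) = (RE² + RQ² - EQ²) / (2·RE·RQ)
  ∠ERQ = 53.13°

Step 7: From RE = 15, RY = 9, EY = 11, by the inverse law of cosines:
  cos(∠ERY) = (RE² + RY² - EY²) / (2·RE·RY)
  ∠ERY = 46.75°

Step 8: From YE = 11, YR = 9, ER = 15, by the inverse law of cosines:
  cos(∠EYR) = (YE² + YR² - ER²) / (2·YE·YR)
  ∠EYR = 96.67°

Step 9: From TR = 15.13, RA = 8, and ∠TRA = 30°, by the law of cosines:
  TA² = TR² + RA² - 2·TR·RA·cos(30°) = 229 + 64 - 209.7 = 83.31
  TA ≈ 9.13

Step 10: From EQ = 13, EX = 15.26, QX = 8, by the inverse law of cosines:
  cos(∠QEX) = (EQ² + EX² - QX²) / (2·EQ·EX)
  ∠QEX = 31.61°

Step 11: From RE = 15, RT = 15.13, ET = 2, by the inverse law of cosines:
  cos(∠ERT) = (RE² + RT² - ET²) / (2·RE·RT)
  ∠ERT = 7.59°

Step 12: From XE = 15.26, XQ = 8, EQ = 13, by the inverse law of cosines:
  cos(∠EXQ) = (XE² + XQ² - EQ²) / (2·XE·XQ)
  ∠EXQ = 58.39°

Step 13: From TE = 2, TR = 15.13, ER = 15, by the inverse law of cosines:
  cos(∠ETR) = (TE² + TR² - ER²) / (2·TE·TR)
  ∠ETR = 82.41°

Step 14: From TA = 9.13, AC = 3, and ∠TAC = 30°, by the law of cosines:
  TC² = TA² + AC² - 2·TA·AC·cos(30°) = 83.31 + 9 - 47.43 = 44.89
  TC ≈ 6.7

Step 15: From TA = 9.13, TR = 15.13, AR = 8, by the inverse law of cosines:
  cos(∠ATR) = (TA² + TR² - AR²) / (2·TA·TR)
  ∠ATR = 25.99°

Step 16: From AR = 8, AT = 9.13, RT = 15.13, by the inverse law of cosines:
  cos(∠RAT) = (AR² + AT² - RT²) / (2·AR·AT)
  ∠RAT = 124.01°

Step 17: From TA = 9.13, TC = 6.7, AC = 3, by the inverse law of cosines:
  cos(∠ATC) = (TA² + TC² - AC²) / (2·TA·TC)
  ∠ATC = 12.94°

Step 18: From CA = 3, CT = 6.7, AT = 9.13, by the inverse law of cosines:
  cos(∠ACT) = (CA² + CT² - AT²) / (2·CA·CT)
  ∠ACT = 137.06°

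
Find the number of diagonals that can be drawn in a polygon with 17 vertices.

The number of diagonals in an n-gon is n(n - 3)/2.
For n = 17: 17(17 - 3)/2 = 17 × 14 / 2 = 119.

119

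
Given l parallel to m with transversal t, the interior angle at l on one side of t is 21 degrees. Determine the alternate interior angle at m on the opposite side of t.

Alternate interior angles lie on opposite sides of the transversal, between the parallel lines.
By the alternate interior angle theorem, they are equal: 21 degrees.

21 degrees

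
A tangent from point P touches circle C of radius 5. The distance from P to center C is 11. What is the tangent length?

The tangent, radius, and line from the external point to the center form a right triangle.
The right angle is where the tangent meets the radius.
By the Pythagorean theorem: tangent² + 5² = 11²
tangent² = 121 - 25 = 96
tangent = 4*sqrt(6)

4*sqrt(6)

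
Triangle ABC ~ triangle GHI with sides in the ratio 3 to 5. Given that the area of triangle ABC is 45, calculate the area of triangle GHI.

For similar figures, the area ratio equals the square of the side ratio.
Side ratio (ABC to GHI) = 3:5, so area ratio = 3^2:5^2 = 9:25.
If the area of ABC is 45, then the area of GHI = 45 * (25/9) = 125.

125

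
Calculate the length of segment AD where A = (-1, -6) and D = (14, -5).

d = sqrt((15)^2 + (1)^2) = sqrt(226)

sqrt(226)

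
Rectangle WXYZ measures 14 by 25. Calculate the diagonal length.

Using the Pythagorean theorem:
d² = 14² + 25² = 196 + 625 = 821
d = sqrt(821)

sqrt(821)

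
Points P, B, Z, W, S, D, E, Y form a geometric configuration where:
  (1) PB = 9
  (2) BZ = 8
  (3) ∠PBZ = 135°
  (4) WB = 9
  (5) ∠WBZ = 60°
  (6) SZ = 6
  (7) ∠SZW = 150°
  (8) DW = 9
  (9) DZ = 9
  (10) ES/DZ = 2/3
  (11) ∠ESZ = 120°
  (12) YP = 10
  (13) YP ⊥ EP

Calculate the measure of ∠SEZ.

From the given relations: ES = 2/3·DZ = 2/3·9 = 6.
Step 1: By the law of cosines on triangle ESZ: EZ² = 6² + 6² − 2·6·6·cos(120°) = 108, so EZ = 6·√3.
Step 2: By the inverse law of cosines on triangle SEZ: cos(∠SEZ) = (6² + (6·√3)² − 6²) / (2·6·6·√3) = 108/124.71 = 0.866, so ∠SEZ = 30°.

Therefore, the measure of angle ∠SEZ = 30°.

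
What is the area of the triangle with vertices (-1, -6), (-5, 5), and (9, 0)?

Shoelace: Area = (1/2)|-1(5-0) + -5(0--6) + 9(-6-5)| = (1/2)(134) = 67

67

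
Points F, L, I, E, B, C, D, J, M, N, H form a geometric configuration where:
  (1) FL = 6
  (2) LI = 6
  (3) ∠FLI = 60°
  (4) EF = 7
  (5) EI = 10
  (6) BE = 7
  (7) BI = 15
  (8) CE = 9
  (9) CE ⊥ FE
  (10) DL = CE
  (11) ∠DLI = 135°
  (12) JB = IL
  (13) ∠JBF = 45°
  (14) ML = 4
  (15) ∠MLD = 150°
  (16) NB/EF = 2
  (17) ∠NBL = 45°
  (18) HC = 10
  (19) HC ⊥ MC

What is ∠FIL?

Step 1: By the law of cosines on triangle ILF: IF² = 6² + 6² − 2·6·6·cos(60°) = 36, so IF = 6.
Step 2: By the inverse law of cosines on triangle FIL: cos(∠FIL) = (6² + 6² − 6²) / (2·6·6) = 36/72 = 0.5, so ∠FIL = 60°.

Therefore, the measure of angle ∠FIL = 60°.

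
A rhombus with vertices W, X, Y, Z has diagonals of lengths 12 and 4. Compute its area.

Area = (12 * 4) / 2 = 48 / 2 = 24

24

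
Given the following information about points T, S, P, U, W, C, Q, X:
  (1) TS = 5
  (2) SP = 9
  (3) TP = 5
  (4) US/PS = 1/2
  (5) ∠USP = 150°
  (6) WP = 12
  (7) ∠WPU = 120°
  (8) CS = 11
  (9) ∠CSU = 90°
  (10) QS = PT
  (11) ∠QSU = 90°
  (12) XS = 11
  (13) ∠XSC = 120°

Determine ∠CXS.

Step 1: By the law of cosines on triangle XSC: XC² = 11² + 11² − 2·11·11·cos(120°) = 363, so XC = 11·√3.
Step 2: By the inverse law of cosines on triangle CXS: cos(∠CXS) = ((11·√3)² + 11² − 11²) / (2·11·√3·11) = 363/419.16 = 0.866, so ∠CXS = 30°.

Therefore, the measure of angle ∠CXS = 30°.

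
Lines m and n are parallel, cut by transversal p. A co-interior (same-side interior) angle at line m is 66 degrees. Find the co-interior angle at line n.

Co-interior (same-side interior) angles are between the parallel lines on the same side of the transversal.
Unlike corresponding or alternate interior angles, they are supplementary rather than equal.
So the angle = 180 - 66 = 114 degrees.

114 degrees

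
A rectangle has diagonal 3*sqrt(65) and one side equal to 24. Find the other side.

The diagonal of a rectangle forms a right triangle with the two sides.
Rearranging the Pythagorean theorem: missing side = sqrt(d^2 - known^2).
= sqrt(585 - 576) = sqrt(9) = 3.

3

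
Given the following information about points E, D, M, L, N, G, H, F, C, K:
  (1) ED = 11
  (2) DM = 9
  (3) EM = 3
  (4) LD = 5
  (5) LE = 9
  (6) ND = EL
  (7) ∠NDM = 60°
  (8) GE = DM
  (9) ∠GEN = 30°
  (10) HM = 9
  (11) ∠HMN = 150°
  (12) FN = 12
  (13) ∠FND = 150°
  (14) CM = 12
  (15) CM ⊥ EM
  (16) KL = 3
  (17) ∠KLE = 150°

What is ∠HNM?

From the given relations: ND = EL = 9.
Step 1: By the law of cosines on triangle NDM: NM² = 9² + 9² − 2·9·9·cos(60°) = 81, so NM = 9.
Step 2: By the law of cosines on triangle NMH: NH² = 9² + 9² − 2·9·9·cos(150°) = 302.3, so NH ≈ 17.39.
Step 3: By the inverse law of cosines on triangle HNM: cos(∠HNM) = (17.39² + 9² − 9²) / (2·17.39·9) = 302.3/312.96 = 0.9659, so ∠HNM = 15°.

Therefore, the measure of angle ∠HNM = 15°.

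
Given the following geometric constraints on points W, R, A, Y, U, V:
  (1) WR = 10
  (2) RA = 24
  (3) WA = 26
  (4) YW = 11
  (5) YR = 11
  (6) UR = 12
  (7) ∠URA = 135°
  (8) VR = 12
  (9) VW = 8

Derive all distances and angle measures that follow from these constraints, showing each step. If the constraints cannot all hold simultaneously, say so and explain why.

The constraints are consistent.

Step 1: From AR = 24, RU = 12, and ∠ARU = 135°, by the law of cosines:
  AU² = AR² + RU² - 2·AR·RU·cos(135°) = 576 + 144 + 407.3 = 1127
  AU ≈ 33.58

Step 2: From WA = 26, WR = 10, AR = 24, by the inverse law of cosines:
  cos(∠AWR) = (WA² + WR² - AR²) / (2·WA·WR)
  ∠AWR = 67.38°

Step 3: From WR = 10, WV = 8, RV = 12, by the inverse law of cosines:
  cos(∠RWV) = (WR² + WV² - RV²) / (2·WR·WV)
  ∠RWV = 82.82°

Step 4: From WR = 10, WY = 11, RY = 11, by the inverse law of cosines:
  cos(∠RWY) = (WR² + WY² - RY²) / (2·WR·WY)
  ∠RWY = 62.96°

Step 5: From RA = 24, RW = 10, AW = 26, by the inverse law of cosines:
  cos(∠ARW) = (RA² + RW² - AW²) / (2·RA·RW)
  ∠ARW = 90°

Step 6: From RV = 12, RW = 10, VW = 8, by the inverse law of cosines:
  cos(∠VRW) = (RV² + RW² - VW²) / (2·RV·RW)
  ∠VRW = 41.41°

Step 7: From RW = 10, RY = 11, WY = 11, by the inverse law of cosines:
  cos(∠WRY) = (RW² + RY² - WY²) / (2·RW·RY)
  ∠WRY = 62.96°

Step 8: From AR = 24, AW = 26, RW = 10, by the inverse law of cosines:
  cos(∠RAW) = (AR² + AW² - RW²) / (2·AR·AW)
  ∠RAW = 22.62°

Step 9: From YR = 11, YW = 11, RW = 10, by the inverse law of cosines:
  cos(∠RYW) = (YR² + YW² - RW²) / (2·YR·YW)
  ∠RYW = 54.07°

Step 10: From VR = 12, VW = 8, RW = 10, by the inverse law of cosines:
  cos(∠RVW) = (VR² + VW² - RW²) / (2·VR·VW)
  ∠RVW = 55.77°

Step 11: From AR = 24, AU = 33.58, RU = 12, by the inverse law of cosines:
  cos(∠RAU) = (AR² + AU² - RU²) / (2·AR·AU)
  ∠RAU = 14.64°

Step 12: From UA = 33.58, UR = 12, AR = 24, by the inverse law of cosines:
  cos(∠AUR) = (UA² + UR² - AR²) / (2·UA·UR)
  ∠AUR = 30.36°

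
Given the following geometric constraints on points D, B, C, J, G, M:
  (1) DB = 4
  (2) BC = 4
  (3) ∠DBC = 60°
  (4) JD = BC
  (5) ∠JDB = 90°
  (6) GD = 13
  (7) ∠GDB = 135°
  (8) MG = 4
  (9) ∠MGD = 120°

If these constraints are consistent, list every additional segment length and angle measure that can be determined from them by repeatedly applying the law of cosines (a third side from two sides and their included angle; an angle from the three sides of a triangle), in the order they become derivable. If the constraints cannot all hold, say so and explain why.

The constraints are consistent. Derivable facts, in order:
After 1 step:
- BG ≈ 16.08
- BJ = 4·√2
- DC = 4
- DM ≈ 15.39
After 2 steps:
- ∠BCD = 60°
- ∠BDC = 60°
- ∠BGD = 10.13°
- ∠BJD = 45°
- ∠DBG = 34.87°
- ∠DBJ = 45°
- ∠DMG = 47°
- ∠GDM = 13°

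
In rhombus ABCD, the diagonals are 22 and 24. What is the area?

The diagonals of a rhombus divide it into four right triangles.
Each triangle has legs 22/ 2 = 11 and 24/2 = 12, so each has area (1/2)*11*12 = 66.
Four such triangles give total area = (d1 * d2) / 2 = 264.

264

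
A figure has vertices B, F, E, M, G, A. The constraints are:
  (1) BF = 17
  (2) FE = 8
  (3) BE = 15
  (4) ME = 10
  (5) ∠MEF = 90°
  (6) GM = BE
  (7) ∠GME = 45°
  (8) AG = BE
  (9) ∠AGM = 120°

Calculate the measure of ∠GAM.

From the given relations: AG = BE = 15; GM = BE = 15.
Step 1: By the law of cosines on triangle AGM: AM² = 15² + 15² − 2·15·15·cos(120°) = 675, so AM = 15·√3.
Step 2: By the inverse law of cosines on triangle GAM: cos(∠GAM) = (15² + (15·√3)² − 15²) / (2·15·15·√3) = 675/779.42 = 0.866, so ∠GAM = 30°.

Therefore, the measure of angle ∠GAM = 30°.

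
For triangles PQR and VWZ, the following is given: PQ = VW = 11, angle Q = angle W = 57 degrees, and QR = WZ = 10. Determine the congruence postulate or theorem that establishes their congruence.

Consider the given information: PQ = VW = 11, angle Q = angle W = 57 degrees, and QR = WZ = 10
This is not SSS or HL: SSS requires all three pairs of sides, but we don't have that. HL only applies to right triangles with matching hypotenuse and leg.
The correct criterion is SAS. Two pairs of corresponding sides and the included angle are equal (Side-Angle-Side).

SAS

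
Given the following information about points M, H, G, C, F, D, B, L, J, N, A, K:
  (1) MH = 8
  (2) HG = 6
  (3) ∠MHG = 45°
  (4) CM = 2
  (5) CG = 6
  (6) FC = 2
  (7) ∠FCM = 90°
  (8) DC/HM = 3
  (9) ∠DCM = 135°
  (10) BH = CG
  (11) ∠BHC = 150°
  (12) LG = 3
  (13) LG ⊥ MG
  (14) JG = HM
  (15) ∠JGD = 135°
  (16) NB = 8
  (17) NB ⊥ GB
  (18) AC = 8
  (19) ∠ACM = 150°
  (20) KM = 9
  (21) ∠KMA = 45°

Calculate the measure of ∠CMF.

Step 1: By the law of cosines on triangle MCF: MF² = 2² + 2² − 2·2·2·cos(90°) = 8, so MF = 2·√2.
Step 2: By the inverse law of cosines on triangle CMF: cos(∠CMF) = (2² + (2·√2)² − 2²) / (2·2·2·√2) = 8/11.31 = 0.7071, so ∠CMF = 45°.

Therefore, the measure of angle ∠CMF = 45°.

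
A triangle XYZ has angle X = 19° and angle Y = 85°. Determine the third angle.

angle Z = 180 - 19 - 85 = 76 degrees.

76 degrees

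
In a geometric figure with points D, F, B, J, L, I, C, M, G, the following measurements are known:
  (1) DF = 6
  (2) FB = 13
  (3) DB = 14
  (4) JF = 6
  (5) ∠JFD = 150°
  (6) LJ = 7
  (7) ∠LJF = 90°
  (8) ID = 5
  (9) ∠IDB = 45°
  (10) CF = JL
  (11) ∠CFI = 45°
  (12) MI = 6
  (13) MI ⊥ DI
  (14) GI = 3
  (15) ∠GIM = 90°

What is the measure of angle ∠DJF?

Step 1: By the law of cosines on triangle JFD: JD² = 6² + 6² − 2·6·6·cos(150°) = 134.35, so JD ≈ 11.59.
Step 2: By the inverse law of cosines on triangle DJF: cos(∠DJF) = (11.59² + 6² − 6²) / (2·11.59·6) = 134.35/139.09 = 0.9659, so ∠DJF = 15°.

Therefore, the measure of angle ∠DJF = 15°.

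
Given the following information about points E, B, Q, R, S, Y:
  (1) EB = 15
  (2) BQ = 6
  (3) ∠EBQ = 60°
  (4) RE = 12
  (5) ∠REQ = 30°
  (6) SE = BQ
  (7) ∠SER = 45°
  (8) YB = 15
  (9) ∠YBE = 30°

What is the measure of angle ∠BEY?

Step 1: By the law of cosines on triangle EBY: EY² = 15² + 15² − 2·15·15·cos(30°) = 60.29, so EY ≈ 7.76.
Step 2: By the inverse law of cosines on triangle BEY: cos(∠BEY) = (15² + 7.76² − 15²) / (2·15·7.76) = 60.29/232.94 = 0.2588, so ∠BEY = 75°.

Therefore, the measure of angle ∠BEY = 75°.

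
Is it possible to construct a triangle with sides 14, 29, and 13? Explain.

No.
The triangle inequality is violated: 14 + 13 = 27 ≤ 29.
These lengths cannot form a triangle.

No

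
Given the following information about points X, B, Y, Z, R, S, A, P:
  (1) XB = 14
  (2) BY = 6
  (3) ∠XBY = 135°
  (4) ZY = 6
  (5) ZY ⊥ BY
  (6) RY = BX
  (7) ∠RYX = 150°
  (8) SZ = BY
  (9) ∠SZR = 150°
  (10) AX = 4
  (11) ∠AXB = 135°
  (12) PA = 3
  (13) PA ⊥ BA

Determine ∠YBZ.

Step 1: By the law of cosines on triangle BYZ: BZ² = 6² + 6² − 2·6·6·cos(90°) = 72, so BZ = 6·√2.
Step 2: By the inverse law of cosines on triangle YBZ: cos(∠YBZ) = (6² + (6·√2)² − 6²) / (2·6·6·√2) = 72/101.82 = 0.7071, so ∠YBZ = 45°.

Therefore, the measure of angle ∠YBZ = 45°.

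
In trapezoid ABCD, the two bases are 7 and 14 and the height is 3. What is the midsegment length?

midsegment = (7 + 14) / 2 = 21 / 2 = 21/2

21/2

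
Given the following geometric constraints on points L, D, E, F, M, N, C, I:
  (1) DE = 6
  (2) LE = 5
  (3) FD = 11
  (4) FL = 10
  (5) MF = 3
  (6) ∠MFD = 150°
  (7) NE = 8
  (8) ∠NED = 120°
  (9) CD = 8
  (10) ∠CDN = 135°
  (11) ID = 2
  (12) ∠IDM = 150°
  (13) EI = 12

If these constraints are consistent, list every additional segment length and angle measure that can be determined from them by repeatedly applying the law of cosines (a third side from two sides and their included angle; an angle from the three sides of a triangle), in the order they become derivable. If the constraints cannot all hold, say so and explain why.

These constraints are not satisfiable: by the triangle inequality in triangle DEI, (1) DE = 6 and (11) ID = 2 force EI ≤ 6 + 2 = 8, but (13) says EI = 12. No planar figure meets all of them, so nothing further can be derived.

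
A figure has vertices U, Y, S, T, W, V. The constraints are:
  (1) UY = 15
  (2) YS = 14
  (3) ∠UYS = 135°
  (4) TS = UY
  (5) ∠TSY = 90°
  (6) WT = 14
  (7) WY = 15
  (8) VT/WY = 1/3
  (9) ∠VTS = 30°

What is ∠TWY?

From the given relations: TS = UY = 15.
Step 1: By the law of cosines on triangle TSY: TY² = 15² + 14² − 2·15·14·cos(90°) = 421, so TY ≈ 20.52.
Step 2: By the inverse law of cosines on triangle TWY: cos(∠TWY) = (14² + 15² − 20.52²) / (2·14·15) = 0/420 = 0, so ∠TWY = 90°.

Therefore, the measure of angle ∠TWY = 90°.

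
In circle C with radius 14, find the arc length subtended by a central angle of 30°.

Arc length = 2π(14)(1/12) = 7*pi/3

7*pi/3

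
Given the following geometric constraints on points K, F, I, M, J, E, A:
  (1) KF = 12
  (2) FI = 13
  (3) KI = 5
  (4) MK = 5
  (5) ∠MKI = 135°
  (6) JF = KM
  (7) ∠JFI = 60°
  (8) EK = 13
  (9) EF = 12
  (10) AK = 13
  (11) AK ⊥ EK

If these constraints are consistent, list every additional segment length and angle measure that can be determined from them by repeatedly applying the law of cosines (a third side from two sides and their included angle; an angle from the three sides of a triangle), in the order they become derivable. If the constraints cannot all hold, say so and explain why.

The constraints are consistent. Derivable facts, in order:
After 1 step:
- EA = 13·√2
- IJ = √129
- IM ≈ 9.24
- ∠EFK = 65.59°
- ∠EKF = 57.2°
- ∠FEK = 57.2°
- ∠FIK = 67.38°
- ∠FKI = 90°
- ∠IFK = 22.62°
After 2 steps:
- ∠AEK = 45°
- ∠EAK = 45°
- ∠FIJ = 22.41°
- ∠FJI = 97.59°
- ∠IMK = 22.5°
- ∠KIM = 22.5°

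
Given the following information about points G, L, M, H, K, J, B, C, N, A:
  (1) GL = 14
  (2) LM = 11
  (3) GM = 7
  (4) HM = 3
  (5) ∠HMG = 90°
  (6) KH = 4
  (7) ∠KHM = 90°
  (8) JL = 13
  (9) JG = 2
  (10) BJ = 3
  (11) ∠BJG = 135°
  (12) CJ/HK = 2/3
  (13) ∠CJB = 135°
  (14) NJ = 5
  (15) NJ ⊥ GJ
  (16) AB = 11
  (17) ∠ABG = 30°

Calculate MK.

Step 1: By the law of cosines on triangle MHK: MK² = 3² + 4² − 2·3·4·cos(90°) = 25, so MK = 5.

Therefore, the length of MK = 5.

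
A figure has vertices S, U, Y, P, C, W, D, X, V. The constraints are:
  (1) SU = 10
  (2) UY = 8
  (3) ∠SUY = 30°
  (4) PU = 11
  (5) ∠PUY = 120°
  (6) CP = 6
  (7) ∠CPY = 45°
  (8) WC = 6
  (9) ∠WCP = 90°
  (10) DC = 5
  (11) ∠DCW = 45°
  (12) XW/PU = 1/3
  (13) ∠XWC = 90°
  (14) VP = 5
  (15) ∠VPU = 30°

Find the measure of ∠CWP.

Step 1: By the law of cosines on triangle WCP: WP² = 6² + 6² − 2·6·6·cos(90°) = 72, so WP = 6·√2.
Step 2: By the inverse law of cosines on triangle CWP: cos(∠CWP) = (6² + (6·√2)² − 6²) / (2·6·6·√2) = 72/101.82 = 0.7071, so ∠CWP = 45°.

Therefore, the measure of angle ∠CWP = 45°.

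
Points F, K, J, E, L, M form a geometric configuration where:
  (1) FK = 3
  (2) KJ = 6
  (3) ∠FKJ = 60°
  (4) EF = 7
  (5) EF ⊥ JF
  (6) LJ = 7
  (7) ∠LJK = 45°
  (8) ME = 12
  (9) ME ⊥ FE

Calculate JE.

Step 1: By the law of cosines on triangle FKJ: FJ² = 3² + 6² − 2·3·6·cos(60°) = 27, so FJ = 3·√3.
Step 2: By the law of cosines on triangle JFE: JE² = (3·√3)² + 7² − 2·3·√3·7·cos(90°) = 76, so JE = 2·√19.

Therefore, the length of JE = 2·√19.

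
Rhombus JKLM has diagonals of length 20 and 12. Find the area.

Area = (20 * 12) / 2 = 240 / 2 = 120

120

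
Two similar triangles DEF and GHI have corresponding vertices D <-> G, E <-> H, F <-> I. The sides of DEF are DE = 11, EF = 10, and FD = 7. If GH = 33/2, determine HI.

k = 33/2/11 = 3/2. HI = 3/2 * 10 = 15.

15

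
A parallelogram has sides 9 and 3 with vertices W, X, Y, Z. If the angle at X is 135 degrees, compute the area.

Area = 9 * 3 * sin(135°) = 27 * sqrt(2)/2 = 27*sqrt(2)/2

27*sqrt(2)/2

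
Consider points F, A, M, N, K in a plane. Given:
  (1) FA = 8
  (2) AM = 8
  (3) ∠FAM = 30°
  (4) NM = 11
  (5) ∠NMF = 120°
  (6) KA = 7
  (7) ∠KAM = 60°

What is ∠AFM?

Step 1: By the law of cosines on triangle FAM: FM² = 8² + 8² − 2·8·8·cos(30°) = 17.15, so FM ≈ 4.14.
Step 2: By the inverse law of cosines on triangle AFM: cos(∠AFM) = (8² + 4.14² − 8²) / (2·8·4.14) = 17.15/66.26 = 0.2588, so ∠AFM = 75°.

Therefore, the measure of angle ∠AFM = 75°.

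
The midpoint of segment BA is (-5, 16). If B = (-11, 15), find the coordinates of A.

Using the midpoint formula: M = ((x1 + x2)/2, (y1 + y2)/2)
We know M = (-5, 16) and B = (-11, 15)
For x: -5 = (-11 + x2)/2, so x2 = 2*-5 - -11 = 1
For y: 16 = (15 + y2)/2, so y2 = 2*16 - 15 = 17
A = (1, 17)

(1, 17)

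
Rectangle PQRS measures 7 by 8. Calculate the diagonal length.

Using the Pythagorean theorem:
d² = 7² + 8² = 49 + 64 = 113
d = sqrt(113)

sqrt(113)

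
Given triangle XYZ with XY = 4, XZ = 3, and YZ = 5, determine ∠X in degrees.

When all three sides of a triangle are known, the law of cosines can be rearranged to find any angle.
cos(C) = (a² + b² - c²) / (2ab) gives cos(X) = 0.
Taking the inverse cosine: X = 90°.

90°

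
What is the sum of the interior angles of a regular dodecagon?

The sum of interior angles of an n-sided polygon is (n - 2) * 180.
For n = 12: (12 - 2) * 180 = 10 * 180 = 1800 degrees.

1800 degrees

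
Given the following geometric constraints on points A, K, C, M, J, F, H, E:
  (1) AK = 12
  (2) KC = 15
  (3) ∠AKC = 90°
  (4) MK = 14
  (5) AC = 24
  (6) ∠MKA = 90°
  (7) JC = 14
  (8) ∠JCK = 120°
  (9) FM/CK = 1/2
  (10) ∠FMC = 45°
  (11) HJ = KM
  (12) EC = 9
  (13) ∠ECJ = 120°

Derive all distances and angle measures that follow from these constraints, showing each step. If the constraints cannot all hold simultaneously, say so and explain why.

These constraints are not satisfiable: (1), (2) and (3) already determine AC: by the law of cosines AC² = 12² + 15² − 2·12·15·cos(90°) = 369, so AC = 3·√41, which contradicts (5) AC = 24. No planar figure meets all of them, so nothing further can be derived.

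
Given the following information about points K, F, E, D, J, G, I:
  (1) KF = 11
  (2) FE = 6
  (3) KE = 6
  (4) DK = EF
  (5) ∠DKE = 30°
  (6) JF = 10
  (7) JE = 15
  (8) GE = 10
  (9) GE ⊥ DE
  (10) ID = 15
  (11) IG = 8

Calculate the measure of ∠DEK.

From the given relations: DK = EF = 6.
Step 1: By the law of cosines on triangle EKD: ED² = 6² + 6² − 2·6·6·cos(30°) = 9.65, so ED ≈ 3.11.
Step 2: By the inverse law of cosines on triangle DEK: cos(∠DEK) = (3.11² + 6² − 6²) / (2·3.11·6) = 9.65/37.27 = 0.2588, so ∠DEK = 75°.

Therefore, the measure of angle ∠DEK = 75°.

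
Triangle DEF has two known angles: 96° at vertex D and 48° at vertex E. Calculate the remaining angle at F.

The interior angles sum to 180°: angle F = 180 - 96 - 48 = 36°.
The triangle is obtuse (angles 96°, 48°, 36°).

36 degrees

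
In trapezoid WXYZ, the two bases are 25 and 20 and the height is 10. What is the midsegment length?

The midsegment (median) of a trapezoid connects the midpoints of the non-parallel sides.
Its length is the average of the two bases: (25 + 20) / 2 = 45/2.

45/2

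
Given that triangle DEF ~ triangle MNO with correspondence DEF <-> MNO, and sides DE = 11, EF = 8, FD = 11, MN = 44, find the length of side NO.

Similar triangles have proportional sides. Setting up the proportion:
MN / DE = NO / EF
44 / 11 = NO / 8
NO = 8 * 44 / 11 = 32.

32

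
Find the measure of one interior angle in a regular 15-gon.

Each interior angle of a regular n-gon is (n - 2) * 180 / n.
For n = 15: (15 - 2) * 180 / 15 = 2340/15 = 156 degrees.

156 degrees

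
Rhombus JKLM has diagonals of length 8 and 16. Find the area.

The diagonals of a rhombus divide it into four right triangles.
Each triangle has legs 8/ 2 = 4 and 16/2 = 8, so each has area (1/2)*4*8 = 16.
Four such triangles give total area = (d1 * d2) / 2 = 64.

64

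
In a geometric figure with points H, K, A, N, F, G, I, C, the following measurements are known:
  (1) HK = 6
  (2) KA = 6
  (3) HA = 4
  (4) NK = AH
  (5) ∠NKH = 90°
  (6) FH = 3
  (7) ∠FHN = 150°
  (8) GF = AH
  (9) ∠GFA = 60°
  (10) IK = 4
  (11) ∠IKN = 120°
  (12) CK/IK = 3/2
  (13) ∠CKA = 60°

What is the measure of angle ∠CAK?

From the given relations: CK = 3/2·IK = 3/2·4 = 6.
Step 1: By the law of cosines on triangle AKC: AC² = 6² + 6² − 2·6·6·cos(60°) = 36, so AC = 6.
Step 2: By the inverse law of cosines on triangle CAK: cos(∠CAK) = (6² + 6² − 6²) / (2·6·6) = 36/72 = 0.5, so ∠CAK = 60°.

Therefore, the measure of angle ∠CAK = 60°.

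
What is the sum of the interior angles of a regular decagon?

The sum of interior angles of an n-sided polygon is (n - 2) * 180.
For n = 10: (10 - 2) * 180 = 8 * 180 = 1440 degrees.

1440 degrees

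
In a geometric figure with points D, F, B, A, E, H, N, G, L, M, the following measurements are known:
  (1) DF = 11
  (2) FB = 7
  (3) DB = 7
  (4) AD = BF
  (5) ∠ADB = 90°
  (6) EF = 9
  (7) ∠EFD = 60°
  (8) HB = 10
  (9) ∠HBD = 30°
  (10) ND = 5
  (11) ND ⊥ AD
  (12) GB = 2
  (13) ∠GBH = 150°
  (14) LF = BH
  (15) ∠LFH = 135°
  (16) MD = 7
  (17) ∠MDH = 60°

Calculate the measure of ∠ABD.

From the given relations: AD = BF = 7.
Step 1: By the law of cosines on triangle BDA: BA² = 7² + 7² − 2·7·7·cos(90°) = 98, so BA = 7·√2.
Step 2: By the inverse law of cosines on triangle ABD: cos(∠ABD) = ((7·√2)² + 7² − 7²) / (2·7·√2·7) = 98/138.59 = 0.7071, so ∠ABD = 45°.

Therefore, the measure of angle ∠ABD = 45°.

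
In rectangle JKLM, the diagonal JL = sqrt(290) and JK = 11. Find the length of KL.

The diagonal of a rectangle forms a right triangle with the two sides.
Rearranging the Pythagorean theorem: missing side = sqrt(d^2 - known^2).
= sqrt(290 - 121) = sqrt(169) = 13.

13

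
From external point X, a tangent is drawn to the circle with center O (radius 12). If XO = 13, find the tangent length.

tangent = √(d² - r²) = √(13² - 12²) = √(169 - 144) = √25 = 5

5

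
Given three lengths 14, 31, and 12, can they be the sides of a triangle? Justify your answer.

The longest side is 31. The other two sides sum to 12 + 14 = 26.
Since 26 ≤ 31, the two shorter sides cannot reach around to close the triangle.

No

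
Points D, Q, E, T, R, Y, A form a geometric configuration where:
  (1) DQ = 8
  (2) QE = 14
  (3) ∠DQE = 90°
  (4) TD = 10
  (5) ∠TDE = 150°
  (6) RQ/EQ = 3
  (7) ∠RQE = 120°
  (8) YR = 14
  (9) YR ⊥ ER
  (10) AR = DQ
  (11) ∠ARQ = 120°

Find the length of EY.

From the given relations: RQ = 3·EQ = 3·14 = 42.
Step 1: By the law of cosines on triangle EQR: ER² = 14² + 42² − 2·14·42·cos(120°) = 2548, so ER = 14·√13.
Step 2: By the law of cosines on triangle ERY: EY² = (14·√13)² + 14² − 2·14·√13·14·cos(90°) = 2744, so EY = 14·√14.

Therefore, the length of EY = 14·√14.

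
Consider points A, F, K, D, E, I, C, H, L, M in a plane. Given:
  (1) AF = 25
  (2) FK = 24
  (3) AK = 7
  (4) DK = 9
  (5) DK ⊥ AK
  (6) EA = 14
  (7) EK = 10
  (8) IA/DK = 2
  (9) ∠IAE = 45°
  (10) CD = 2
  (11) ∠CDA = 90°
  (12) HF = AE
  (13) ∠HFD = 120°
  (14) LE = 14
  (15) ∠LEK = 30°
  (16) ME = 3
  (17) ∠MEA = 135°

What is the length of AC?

Step 1: By the law of cosines on triangle DKA: DA² = 9² + 7² − 2·9·7·cos(90°) = 130, so DA = √130.
Step 2: By the law of cosines on triangle ADC: AC² = √130² + 2² − 2·√130·2·cos(90°) = 134, so AC = √134.

Therefore, the length of AC = √134.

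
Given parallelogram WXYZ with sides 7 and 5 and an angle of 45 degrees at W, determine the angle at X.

Consecutive angles are supplementary: angle X = 180 - 45 = 135 degrees.

135 degrees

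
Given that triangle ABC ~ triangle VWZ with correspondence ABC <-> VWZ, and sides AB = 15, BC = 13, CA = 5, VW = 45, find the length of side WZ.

Similar triangles have proportional sides. Setting up the proportion:
VW / AB = WZ / BC
45 / 15 = WZ / 13
WZ = 13 * 45 / 15 = 39.

39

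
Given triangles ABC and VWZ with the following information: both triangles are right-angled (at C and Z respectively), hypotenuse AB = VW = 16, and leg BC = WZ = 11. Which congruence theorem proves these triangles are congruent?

The given information provides:
both triangles are right-angled (at C and Z respectively), hypotenuse AB = VW = 16, and leg BC = WZ = 11
This matches the HL congruence theorem.
The hypotenuse and one leg of two right triangles are equal (Hypotenuse-Leg).

HL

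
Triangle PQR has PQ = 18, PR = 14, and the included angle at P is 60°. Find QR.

When two sides and the included angle are known, the law of cosines gives the third side.
c^2 = a^2 + b^2 - 2ab cos(C) generalizes the Pythagorean theorem to non-right triangles.
Here: QR^2 = 324 + 196 - 504*(1/2) = 268
QR = 2*sqrt(67)

2*sqrt(67)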